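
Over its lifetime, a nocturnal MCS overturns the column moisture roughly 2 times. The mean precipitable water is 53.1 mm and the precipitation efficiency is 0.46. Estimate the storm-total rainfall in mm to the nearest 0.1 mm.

rainfall ≈ 48.9 mm

Each cycle deposits ε × PW = 0.46 × 53.1 = 24.426 mm.
Over 2 cycles: 2 × 24.426 = 48.9 mm.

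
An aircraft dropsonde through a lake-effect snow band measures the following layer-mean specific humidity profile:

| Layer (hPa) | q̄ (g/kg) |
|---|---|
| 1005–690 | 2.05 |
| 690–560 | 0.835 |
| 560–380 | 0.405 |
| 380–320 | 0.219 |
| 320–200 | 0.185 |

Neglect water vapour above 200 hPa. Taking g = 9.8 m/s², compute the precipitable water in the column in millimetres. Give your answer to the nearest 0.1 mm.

Precipitable water is the column-integrated vapour mass per unit area: PW = (1/g) Σ q̄ Δp, with q in kg/kg and Δp in Pa (1 kg/m² of water = 1 mm).
Layer 1005–690 hPa: Δp = 315 hPa = 31500 Pa, q̄ = 0.00205 kg/kg → 0.00205 × 31500 / 9.8 = 6.59 mm
Layer 690–560 hPa: Δp = 130 hPa = 13000 Pa, q̄ = 0.000835 kg/kg → 0.000835 × 13000 / 9.8 = 1.11 mm
Layer 560–380 hPa: Δp = 180 hPa = 18000 Pa, q̄ = 0.000405 kg/kg → 0.000405 × 18000 / 9.8 = 0.74 mm
Layer 380–320 hPa: Δp = 60 hPa = 6000 Pa, q̄ = 0.000219 kg/kg → 0.000219 × 6000 / 9.8 = 0.13 mm
Layer 320–200 hPa: Δp = 120 hPa = 12000 Pa, q̄ = 0.000185 kg/kg → 0.000185 × 12000 / 9.8 = 0.23 mm
PW = 6.59 + 1.11 + 0.74 + 0.13 + 0.23 = 8.80 ≈ 8.8 mm.

PW ≈ 8.8 mm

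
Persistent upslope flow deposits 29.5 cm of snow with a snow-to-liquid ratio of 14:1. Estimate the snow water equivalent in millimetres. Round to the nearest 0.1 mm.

SWE = snow depth / ratio = 29.5 cm / 14 = 2.107 cm = 21.1 mm.

SWE ≈ 21.1 mm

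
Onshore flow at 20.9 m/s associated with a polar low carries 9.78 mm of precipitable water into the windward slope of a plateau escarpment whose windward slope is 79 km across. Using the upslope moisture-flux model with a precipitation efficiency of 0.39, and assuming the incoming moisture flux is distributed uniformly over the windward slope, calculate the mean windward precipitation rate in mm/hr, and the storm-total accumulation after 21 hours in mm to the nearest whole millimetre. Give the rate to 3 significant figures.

Incoming column moisture flux per unit ridge length: F = V × PW = 20.9 × 9.78 = 204.402 mm·m/s.
Spread over the 79 km slope with efficiency ε = 0.39: R = ε·F/W = 0.39 × 204.402 / 79000 m = 1.009e-03 mm/s.
R = 1.009e-03 × 3600 = 3.63 mm/hr.
Over 21 h: total = 3.63 × 21 = 76.23 ≈ 76 mm.

R ≈ 3.63 mm/hr; total ≈ 76 mm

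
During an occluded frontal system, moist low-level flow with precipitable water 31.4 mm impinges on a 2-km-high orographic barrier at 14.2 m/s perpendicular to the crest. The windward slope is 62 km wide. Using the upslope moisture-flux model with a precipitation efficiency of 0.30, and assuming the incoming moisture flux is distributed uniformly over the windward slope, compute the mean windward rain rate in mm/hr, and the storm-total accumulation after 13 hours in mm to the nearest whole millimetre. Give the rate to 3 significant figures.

Incoming column moisture flux per unit ridge length: F = V × PW = 14.2 × 31.4 = 445.88 mm·m/s.
Spread over the 62 km slope with efficiency ε = 0.30: R = ε·F/W = 0.30 × 445.88 / 62000 m = 2.157e-03 mm/s.
R = 2.157e-03 × 3600 = 7.77 mm/hr.
Over 13 h: total = 7.77 × 13 = 101.01 ≈ 101 mm.

R ≈ 7.77 mm/hr; total ≈ 101 mm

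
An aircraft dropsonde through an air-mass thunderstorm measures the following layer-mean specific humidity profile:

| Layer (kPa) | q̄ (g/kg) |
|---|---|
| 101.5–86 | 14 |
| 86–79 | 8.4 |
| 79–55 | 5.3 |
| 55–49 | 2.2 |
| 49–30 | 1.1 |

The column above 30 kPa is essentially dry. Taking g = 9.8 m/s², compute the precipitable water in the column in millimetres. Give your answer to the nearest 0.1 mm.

Precipitable water is the column-integrated vapour mass per unit area: PW = (1/g) Σ q̄ Δp, with q in kg/kg and Δp in Pa (1 kg/m² of water = 1 mm).
Layer 101.5–86 kPa: Δp = 155 hPa = 15500 Pa, q̄ = 0.014 kg/kg → 0.014 × 15500 / 9.8 = 22.14 mm
Layer 86–79 kPa: Δp = 70 hPa = 7000 Pa, q̄ = 0.0084 kg/kg → 0.0084 × 7000 / 9.8 = 6.00 mm
Layer 79–55 kPa: Δp = 240 hPa = 24000 Pa, q̄ = 0.0053 kg/kg → 0.0053 × 24000 / 9.8 = 12.98 mm
Layer 55–49 kPa: Δp = 60 hPa = 6000 Pa, q̄ = 0.0022 kg/kg → 0.0022 × 6000 / 9.8 = 1.35 mm
Layer 49–30 kPa: Δp = 190 hPa = 19000 Pa, q̄ = 0.0011 kg/kg → 0.0011 × 19000 / 9.8 = 2.13 mm
PW = 22.14 + 6.00 + 12.98 + 1.35 + 2.13 = 44.60 ≈ 44.6 mm.

PW ≈ 44.6 mm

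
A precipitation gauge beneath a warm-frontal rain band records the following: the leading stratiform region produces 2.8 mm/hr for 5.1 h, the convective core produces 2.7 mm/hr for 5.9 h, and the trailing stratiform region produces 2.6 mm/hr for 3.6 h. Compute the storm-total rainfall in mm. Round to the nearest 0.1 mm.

total ≈ 39.6 mm

Total = Σ Rᵢ Δtᵢ = 2.8 × 5.1 + 2.7 × 5.9 + 2.6 × 3.6
      = 14.28 + 15.93 + 9.36 = 39.6 mm.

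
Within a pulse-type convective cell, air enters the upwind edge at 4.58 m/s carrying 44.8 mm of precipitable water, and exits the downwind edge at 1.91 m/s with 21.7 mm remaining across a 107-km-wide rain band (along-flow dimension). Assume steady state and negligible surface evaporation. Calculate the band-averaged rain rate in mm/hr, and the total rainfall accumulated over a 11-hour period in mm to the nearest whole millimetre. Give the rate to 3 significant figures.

Column moisture flux per unit crosswind length is F = V × PW.
Inflow: F_in = 4.58 × 44.8 = 205.184 mm·m/s
Outflow: F_out = 1.91 × 21.7 = 41.447 mm·m/s
Steady-state rate R = (F_in − F_out)/L = (205.184 − 41.447) / 107000 m = 1.530e-03 mm/s.
R = 1.530e-03 × 3600 = 5.51 mm/hr.
Over 11 h: total = 5.51 × 11 = 60.61 ≈ 61 mm.

R ≈ 5.51 mm/hr; total ≈ 61 mm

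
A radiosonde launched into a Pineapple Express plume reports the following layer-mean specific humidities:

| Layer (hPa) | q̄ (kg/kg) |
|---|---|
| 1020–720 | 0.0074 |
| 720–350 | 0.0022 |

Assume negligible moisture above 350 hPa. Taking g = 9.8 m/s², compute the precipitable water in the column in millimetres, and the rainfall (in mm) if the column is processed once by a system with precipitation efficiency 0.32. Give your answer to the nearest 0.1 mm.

Precipitable water is the column-integrated vapour mass per unit area: PW = (1/g) Σ q̄ Δp, with q in kg/kg and Δp in Pa (1 kg/m² of water = 1 mm).
Layer 1020–720 hPa: Δp = 300 hPa = 30000 Pa, q̄ = 0.0074 kg/kg → 0.0074 × 30000 / 9.8 = 22.65 mm
Layer 720–350 hPa: Δp = 370 hPa = 37000 Pa, q̄ = 0.0022 kg/kg → 0.0022 × 37000 / 9.8 = 8.31 mm
PW = 22.65 + 8.31 = 30.96 ≈ 31.0 mm.
Rainfall = ε × PW = 0.32 × 31.0 = 9.9 mm.

PW ≈ 31.0 mm; rainfall ≈ 9.9 mm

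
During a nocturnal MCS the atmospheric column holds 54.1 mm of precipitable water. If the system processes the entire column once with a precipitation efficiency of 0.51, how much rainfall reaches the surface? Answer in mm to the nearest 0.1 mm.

Rainfall = ε × PW = 0.51 × 54.1 = 27.6 mm.

rainfall ≈ 27.6 mm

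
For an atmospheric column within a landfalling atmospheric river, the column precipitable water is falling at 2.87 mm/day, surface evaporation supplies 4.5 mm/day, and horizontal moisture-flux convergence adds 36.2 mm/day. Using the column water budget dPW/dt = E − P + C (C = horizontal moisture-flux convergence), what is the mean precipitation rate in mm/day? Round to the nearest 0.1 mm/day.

dPW/dt = -2.87 mm/day.
P = E + C − dPW/dt = 4.5 + (36.2) − (-2.87) = 43.6 mm/day.

P ≈ 43.6 mm/day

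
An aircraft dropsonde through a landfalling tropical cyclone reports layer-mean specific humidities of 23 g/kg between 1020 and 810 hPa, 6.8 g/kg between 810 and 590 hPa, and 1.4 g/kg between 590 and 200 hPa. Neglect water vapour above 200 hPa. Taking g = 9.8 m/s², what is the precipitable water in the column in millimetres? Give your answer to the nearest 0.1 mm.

Precipitable water is the column-integrated vapour mass per unit area: PW = (1/g) Σ q̄ Δp, with q in kg/kg and Δp in Pa (1 kg/m² of water = 1 mm).
Layer 1020–810 hPa: Δp = 210 hPa = 21000 Pa, q̄ = 0.023 kg/kg → 0.023 × 21000 / 9.8 = 49.29 mm
Layer 810–590 hPa: Δp = 220 hPa = 22000 Pa, q̄ = 0.0068 kg/kg → 0.0068 × 22000 / 9.8 = 15.27 mm
Layer 590–200 hPa: Δp = 390 hPa = 39000 Pa, q̄ = 0.0014 kg/kg → 0.0014 × 39000 / 9.8 = 5.57 mm
PW = 49.29 + 15.27 + 5.57 = 70.13 ≈ 70.1 mm.

PW ≈ 70.1 mm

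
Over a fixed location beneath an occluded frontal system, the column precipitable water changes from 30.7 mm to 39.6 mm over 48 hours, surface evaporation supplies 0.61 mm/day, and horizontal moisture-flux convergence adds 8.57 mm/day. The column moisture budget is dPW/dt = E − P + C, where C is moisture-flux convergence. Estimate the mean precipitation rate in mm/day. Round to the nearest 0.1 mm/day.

P ≈ 4.7 mm/day

dPW/dt = (39.6 − 30.7) mm / (48/24 day) = +4.450 mm/day.
P = E + C − dPW/dt = 0.61 + (8.57) − (+4.450) = 4.7 mm/day.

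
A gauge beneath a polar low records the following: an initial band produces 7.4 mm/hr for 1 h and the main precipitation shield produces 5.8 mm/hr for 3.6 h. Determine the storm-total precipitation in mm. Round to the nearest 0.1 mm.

Total = Σ Rᵢ Δtᵢ = 7.4 × 1 + 5.8 × 3.6
      = 7.4 + 20.88 = 28.3 mm.

total ≈ 28.3 mm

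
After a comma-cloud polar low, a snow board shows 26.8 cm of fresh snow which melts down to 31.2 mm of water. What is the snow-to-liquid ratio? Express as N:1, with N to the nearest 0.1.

Ratio = snow depth / SWE = 268 mm / 31.2 mm = 8.6, i.e. 8.6:1.

ratio ≈ 8.6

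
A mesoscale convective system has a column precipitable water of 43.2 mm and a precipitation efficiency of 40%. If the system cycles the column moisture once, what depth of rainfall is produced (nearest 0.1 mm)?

Rainfall = ε × PW = 0.40 × 43.2 = 17.3 mm.

rainfall ≈ 17.3 mm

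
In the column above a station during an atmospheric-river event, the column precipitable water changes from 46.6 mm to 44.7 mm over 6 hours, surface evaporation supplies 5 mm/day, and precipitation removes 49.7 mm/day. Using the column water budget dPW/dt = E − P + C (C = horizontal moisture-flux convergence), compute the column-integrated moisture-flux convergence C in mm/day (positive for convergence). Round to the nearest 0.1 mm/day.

C ≈ 37.1 mm/day

dPW/dt = (44.7 − 46.6) mm / (6/24 day) = -7.600 mm/day.
C = dPW/dt − E + P = (-7.600) − 5 + 49.7 = 37.1 mm/day.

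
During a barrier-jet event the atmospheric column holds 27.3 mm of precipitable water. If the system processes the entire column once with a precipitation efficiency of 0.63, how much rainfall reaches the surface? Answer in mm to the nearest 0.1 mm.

rainfall ≈ 17.2 mm

Rainfall = ε × PW = 0.63 × 27.3 = 17.2 mm.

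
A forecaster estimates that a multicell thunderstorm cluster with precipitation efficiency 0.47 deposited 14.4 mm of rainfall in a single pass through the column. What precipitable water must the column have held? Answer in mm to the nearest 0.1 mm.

PW = rainfall / ε = 14.4 / 0.47 = 30.6 mm.

PW ≈ 30.6 mm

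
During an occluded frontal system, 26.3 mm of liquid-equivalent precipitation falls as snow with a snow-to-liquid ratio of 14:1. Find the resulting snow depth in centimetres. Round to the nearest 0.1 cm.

Snow depth = liquid × ratio = 26.3 mm × 14 = 368.2 mm = 36.8 cm.

snow depth ≈ 36.8 cm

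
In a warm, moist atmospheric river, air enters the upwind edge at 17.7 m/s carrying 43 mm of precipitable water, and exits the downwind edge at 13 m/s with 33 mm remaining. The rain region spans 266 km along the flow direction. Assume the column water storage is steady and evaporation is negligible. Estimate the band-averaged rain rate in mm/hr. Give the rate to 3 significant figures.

Column moisture flux per unit crosswind length is F = V × PW.
Inflow: F_in = 17.7 × 43 = 761.1 mm·m/s
Outflow: F_out = 13 × 33 = 429 mm·m/s
Steady-state rate R = (F_in − F_out)/L = (761.1 − 429) / 266000 m = 1.248e-03 mm/s.
R = 1.248e-03 × 3600 = 4.49 mm/hr.

R ≈ 4.49 mm/hr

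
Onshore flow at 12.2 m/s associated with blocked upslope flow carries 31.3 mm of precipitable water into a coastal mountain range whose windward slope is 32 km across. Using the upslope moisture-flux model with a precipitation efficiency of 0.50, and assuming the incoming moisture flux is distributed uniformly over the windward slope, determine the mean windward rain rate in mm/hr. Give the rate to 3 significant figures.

R ≈ 21.5 mm/hr

Incoming column moisture flux per unit ridge length: F = V × PW = 12.2 × 31.3 = 381.86 mm·m/s.
Spread over the 32 km slope with efficiency ε = 0.50: R = ε·F/W = 0.50 × 381.86 / 32000 m = 5.967e-03 mm/s.
R = 5.967e-03 × 3600 = 21.5 mm/hr.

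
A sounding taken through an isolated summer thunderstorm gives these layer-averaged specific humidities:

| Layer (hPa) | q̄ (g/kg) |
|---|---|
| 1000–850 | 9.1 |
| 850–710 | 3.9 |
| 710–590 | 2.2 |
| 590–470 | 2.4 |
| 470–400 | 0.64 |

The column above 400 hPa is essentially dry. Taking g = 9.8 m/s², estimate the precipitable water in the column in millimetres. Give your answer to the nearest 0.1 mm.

PW ≈ 25.6 mm

Precipitable water is the column-integrated vapour mass per unit area: PW = (1/g) Σ q̄ Δp, with q in kg/kg and Δp in Pa (1 kg/m² of water = 1 mm).
Layer 1000–850 hPa: Δp = 150 hPa = 15000 Pa, q̄ = 0.0091 kg/kg → 0.0091 × 15000 / 9.8 = 13.93 mm
Layer 850–710 hPa: Δp = 140 hPa = 14000 Pa, q̄ = 0.0039 kg/kg → 0.0039 × 14000 / 9.8 = 5.57 mm
Layer 710–590 hPa: Δp = 120 hPa = 12000 Pa, q̄ = 0.0022 kg/kg → 0.0022 × 12000 / 9.8 = 2.69 mm
Layer 590–470 hPa: Δp = 120 hPa = 12000 Pa, q̄ = 0.0024 kg/kg → 0.0024 × 12000 / 9.8 = 2.94 mm
Layer 470–400 hPa: Δp = 70 hPa = 7000 Pa, q̄ = 0.00064 kg/kg → 0.00064 × 7000 / 9.8 = 0.46 mm
PW = 13.93 + 5.57 + 2.69 + 2.94 + 0.46 = 25.59 ≈ 25.6 mm.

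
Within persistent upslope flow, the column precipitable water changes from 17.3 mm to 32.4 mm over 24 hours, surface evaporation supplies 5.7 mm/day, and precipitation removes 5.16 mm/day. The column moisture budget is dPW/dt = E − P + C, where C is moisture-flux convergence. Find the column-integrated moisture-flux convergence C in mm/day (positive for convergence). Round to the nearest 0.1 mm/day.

C ≈ 14.6 mm/day

dPW/dt = (32.4 − 17.3) mm / (24/24 day) = +15.100 mm/day.
C = dPW/dt − E + P = (+15.100) − 5.7 + 5.16 = 14.6 mm/day.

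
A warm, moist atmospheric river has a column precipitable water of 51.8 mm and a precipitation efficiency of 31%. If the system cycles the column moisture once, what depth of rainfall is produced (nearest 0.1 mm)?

Rainfall = ε × PW = 0.31 × 51.8 = 16.1 mm.

rainfall ≈ 16.1 mm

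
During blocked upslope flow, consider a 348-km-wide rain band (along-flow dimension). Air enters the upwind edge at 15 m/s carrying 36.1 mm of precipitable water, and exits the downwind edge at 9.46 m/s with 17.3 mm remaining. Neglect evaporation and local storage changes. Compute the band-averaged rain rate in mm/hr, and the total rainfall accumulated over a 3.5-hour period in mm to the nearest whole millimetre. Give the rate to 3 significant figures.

Column moisture flux per unit crosswind length is F = V × PW.
Inflow: F_in = 15 × 36.1 = 541.5 mm·m/s
Outflow: F_out = 9.46 × 17.3 = 163.658 mm·m/s
Steady-state rate R = (F_in − F_out)/L = (541.5 − 163.658) / 348000 m = 1.086e-03 mm/s.
R = 1.086e-03 × 3600 = 3.91 mm/hr.
Over 3.5 h: total = 3.91 × 3.5 = 13.685 ≈ 14 mm.

R ≈ 3.91 mm/hr; total ≈ 14 mm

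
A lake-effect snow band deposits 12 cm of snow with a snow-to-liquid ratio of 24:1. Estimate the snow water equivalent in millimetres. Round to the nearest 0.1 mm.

SWE = snow depth / ratio = 12 cm / 24 = 0.500 cm = 5.0 mm.

SWE ≈ 5.0 mm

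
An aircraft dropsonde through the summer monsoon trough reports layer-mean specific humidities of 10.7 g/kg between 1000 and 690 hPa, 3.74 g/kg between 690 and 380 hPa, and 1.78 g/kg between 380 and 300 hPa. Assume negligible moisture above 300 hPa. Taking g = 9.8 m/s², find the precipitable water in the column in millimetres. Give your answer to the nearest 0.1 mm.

Precipitable water is the column-integrated vapour mass per unit area: PW = (1/g) Σ q̄ Δp, with q in kg/kg and Δp in Pa (1 kg/m² of water = 1 mm).
Layer 1000–690 hPa: Δp = 310 hPa = 31000 Pa, q̄ = 0.0107 kg/kg → 0.0107 × 31000 / 9.8 = 33.85 mm
Layer 690–380 hPa: Δp = 310 hPa = 31000 Pa, q̄ = 0.00374 kg/kg → 0.00374 × 31000 / 9.8 = 11.83 mm
Layer 380–300 hPa: Δp = 80 hPa = 8000 Pa, q̄ = 0.00178 kg/kg → 0.00178 × 8000 / 9.8 = 1.45 mm
PW = 33.85 + 11.83 + 1.45 = 47.13 ≈ 47.1 mm.

PW ≈ 47.1 mm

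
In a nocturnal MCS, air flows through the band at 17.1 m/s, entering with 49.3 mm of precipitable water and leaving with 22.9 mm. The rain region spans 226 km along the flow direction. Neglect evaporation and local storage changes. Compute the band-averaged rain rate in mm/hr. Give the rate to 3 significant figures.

Column moisture flux per unit crosswind length is F = V × PW.
Inflow: F_in = 17.1 × 49.3 = 843.03 mm·m/s
Outflow: F_out = 17.1 × 22.9 = 391.59 mm·m/s
Steady-state rate R = (F_in − F_out)/L = (843.03 − 391.59) / 226000 m = 1.998e-03 mm/s.
R = 1.998e-03 × 3600 = 7.19 mm/hr.

R ≈ 7.19 mm/hr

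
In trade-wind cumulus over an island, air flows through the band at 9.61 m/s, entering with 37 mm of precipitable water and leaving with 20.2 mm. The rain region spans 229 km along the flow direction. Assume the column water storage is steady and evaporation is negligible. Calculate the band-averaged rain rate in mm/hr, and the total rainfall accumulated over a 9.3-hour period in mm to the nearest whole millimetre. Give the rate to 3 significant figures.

R ≈ 2.54 mm/hr; total ≈ 24 mm

Column moisture flux per unit crosswind length is F = V × PW.
Inflow: F_in = 9.61 × 37 = 355.57 mm·m/s
Outflow: F_out = 9.61 × 20.2 = 194.122 mm·m/s
Steady-state rate R = (F_in − F_out)/L = (355.57 − 194.122) / 229000 m = 7.050e-04 mm/s.
R = 7.050e-04 × 3600 = 2.54 mm/hr.
Over 9.3 h: total = 2.54 × 9.3 = 23.622 ≈ 24 mm.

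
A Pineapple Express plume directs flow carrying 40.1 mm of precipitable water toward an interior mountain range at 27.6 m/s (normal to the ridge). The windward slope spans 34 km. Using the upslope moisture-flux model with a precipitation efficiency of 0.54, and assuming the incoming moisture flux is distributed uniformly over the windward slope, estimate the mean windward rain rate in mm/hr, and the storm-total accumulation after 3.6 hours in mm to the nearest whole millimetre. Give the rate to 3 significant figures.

Incoming column moisture flux per unit ridge length: F = V × PW = 27.6 × 40.1 = 1106.76 mm·m/s.
Spread over the 34 km slope with efficiency ε = 0.54: R = ε·F/W = 0.54 × 1106.76 / 34000 m = 1.758e-02 mm/s.
R = 1.758e-02 × 3600 = 63.3 mm/hr.
Over 3.6 h: total = 63.3 × 3.6 = 227.88 ≈ 228 mm.

R ≈ 63.3 mm/hr; total ≈ 228 mm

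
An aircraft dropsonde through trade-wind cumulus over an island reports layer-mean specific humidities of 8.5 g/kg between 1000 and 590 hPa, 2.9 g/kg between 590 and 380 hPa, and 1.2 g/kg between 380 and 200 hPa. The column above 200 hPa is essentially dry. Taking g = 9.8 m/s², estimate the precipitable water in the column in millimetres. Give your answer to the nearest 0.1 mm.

PW ≈ 44.0 mm

Precipitable water is the column-integrated vapour mass per unit area: PW = (1/g) Σ q̄ Δp, with q in kg/kg and Δp in Pa (1 kg/m² of water = 1 mm).
Layer 1000–590 hPa: Δp = 410 hPa = 41000 Pa, q̄ = 0.0085 kg/kg → 0.0085 × 41000 / 9.8 = 35.56 mm
Layer 590–380 hPa: Δp = 210 hPa = 21000 Pa, q̄ = 0.0029 kg/kg → 0.0029 × 21000 / 9.8 = 6.21 mm
Layer 380–200 hPa: Δp = 180 hPa = 18000 Pa, q̄ = 0.0012 kg/kg → 0.0012 × 18000 / 9.8 = 2.20 mm
PW = 35.56 + 6.21 + 2.20 = 43.97 ≈ 44.0 mm.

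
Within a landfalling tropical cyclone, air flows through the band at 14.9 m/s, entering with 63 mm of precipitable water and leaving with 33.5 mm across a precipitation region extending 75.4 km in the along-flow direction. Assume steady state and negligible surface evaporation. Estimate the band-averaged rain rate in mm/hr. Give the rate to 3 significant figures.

Column moisture flux per unit crosswind length is F = V × PW.
Inflow: F_in = 14.9 × 63 = 938.7 mm·m/s
Outflow: F_out = 14.9 × 33.5 = 499.15 mm·m/s
Steady-state rate R = (F_in − F_out)/L = (938.7 − 499.15) / 75400 m = 5.830e-03 mm/s.
R = 5.830e-03 × 3600 = 21.0 mm/hr.

R ≈ 21.0 mm/hr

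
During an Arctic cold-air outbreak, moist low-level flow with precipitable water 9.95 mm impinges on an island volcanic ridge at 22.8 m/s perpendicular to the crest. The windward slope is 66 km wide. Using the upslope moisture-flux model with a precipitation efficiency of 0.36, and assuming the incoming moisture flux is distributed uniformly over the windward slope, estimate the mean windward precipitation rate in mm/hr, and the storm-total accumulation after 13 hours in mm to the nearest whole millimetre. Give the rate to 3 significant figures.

R ≈ 4.45 mm/hr; total ≈ 58 mm

Incoming column moisture flux per unit ridge length: F = V × PW = 22.8 × 9.95 = 226.86 mm·m/s.
Spread over the 66 km slope with efficiency ε = 0.36: R = ε·F/W = 0.36 × 226.86 / 66000 m = 1.237e-03 mm/s.
R = 1.237e-03 × 3600 = 4.45 mm/hr.
Over 13 h: total = 4.45 × 13 = 57.85 ≈ 58 mm.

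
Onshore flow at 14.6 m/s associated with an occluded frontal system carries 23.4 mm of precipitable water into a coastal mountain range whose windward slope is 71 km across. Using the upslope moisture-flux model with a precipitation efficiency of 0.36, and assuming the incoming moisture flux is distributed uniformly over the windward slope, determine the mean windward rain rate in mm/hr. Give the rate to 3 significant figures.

R ≈ 6.24 mm/hr

Incoming column moisture flux per unit ridge length: F = V × PW = 14.6 × 23.4 = 341.64 mm·m/s.
Spread over the 71 km slope with efficiency ε = 0.36: R = ε·F/W = 0.36 × 341.64 / 71000 m = 1.732e-03 mm/s.
R = 1.732e-03 × 3600 = 6.24 mm/hr.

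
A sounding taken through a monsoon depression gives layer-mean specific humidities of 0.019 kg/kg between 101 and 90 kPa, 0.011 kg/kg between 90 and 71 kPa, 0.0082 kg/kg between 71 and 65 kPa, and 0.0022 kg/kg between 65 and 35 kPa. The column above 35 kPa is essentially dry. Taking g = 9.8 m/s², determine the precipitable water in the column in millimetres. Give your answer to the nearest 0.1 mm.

Precipitable water is the column-integrated vapour mass per unit area: PW = (1/g) Σ q̄ Δp, with q in kg/kg and Δp in Pa (1 kg/m² of water = 1 mm).
Layer 101–90 kPa: Δp = 110 hPa = 11000 Pa, q̄ = 0.019 kg/kg → 0.019 × 11000 / 9.8 = 21.33 mm
Layer 90–71 kPa: Δp = 190 hPa = 19000 Pa, q̄ = 0.011 kg/kg → 0.011 × 19000 / 9.8 = 21.33 mm
Layer 71–65 kPa: Δp = 60 hPa = 6000 Pa, q̄ = 0.0082 kg/kg → 0.0082 × 6000 / 9.8 = 5.02 mm
Layer 65–35 kPa: Δp = 300 hPa = 30000 Pa, q̄ = 0.0022 kg/kg → 0.0022 × 30000 / 9.8 = 6.73 mm
PW = 21.33 + 21.33 + 5.02 + 6.73 = 54.41 ≈ 54.4 mm.

PW ≈ 54.4 mm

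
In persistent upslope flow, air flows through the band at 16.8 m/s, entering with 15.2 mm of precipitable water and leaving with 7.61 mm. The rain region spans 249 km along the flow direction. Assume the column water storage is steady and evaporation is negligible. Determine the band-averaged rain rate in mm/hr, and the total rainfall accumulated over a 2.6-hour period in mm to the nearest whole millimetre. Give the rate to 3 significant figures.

Column moisture flux per unit crosswind length is F = V × PW.
Inflow: F_in = 16.8 × 15.2 = 255.36 mm·m/s
Outflow: F_out = 16.8 × 7.61 = 127.848 mm·m/s
Steady-state rate R = (F_in − F_out)/L = (255.36 − 127.848) / 249000 m = 5.121e-04 mm/s.
R = 5.121e-04 × 3600 = 1.84 mm/hr.
Over 2.6 h: total = 1.84 × 2.6 = 4.784 ≈ 5 mm.

R ≈ 1.84 mm/hr; total ≈ 5 mm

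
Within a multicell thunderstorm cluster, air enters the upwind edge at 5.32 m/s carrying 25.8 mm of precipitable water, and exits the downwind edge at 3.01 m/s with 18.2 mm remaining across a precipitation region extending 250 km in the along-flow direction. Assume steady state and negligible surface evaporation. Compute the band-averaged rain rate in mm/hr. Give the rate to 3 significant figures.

R ≈ 1.19 mm/hr

Column moisture flux per unit crosswind length is F = V × PW.
Inflow: F_in = 5.32 × 25.8 = 137.256 mm·m/s
Outflow: F_out = 3.01 × 18.2 = 54.782 mm·m/s
Steady-state rate R = (F_in − F_out)/L = (137.256 − 54.782) / 250000 m = 3.299e-04 mm/s.
R = 3.299e-04 × 3600 = 1.19 mm/hr.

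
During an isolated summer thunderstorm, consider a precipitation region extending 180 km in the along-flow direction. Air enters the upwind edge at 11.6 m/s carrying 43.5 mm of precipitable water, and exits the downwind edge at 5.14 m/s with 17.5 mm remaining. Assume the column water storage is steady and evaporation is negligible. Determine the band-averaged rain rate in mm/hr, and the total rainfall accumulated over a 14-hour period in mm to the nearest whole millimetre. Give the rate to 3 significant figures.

R ≈ 8.29 mm/hr; total ≈ 116 mm

Column moisture flux per unit crosswind length is F = V × PW.
Inflow: F_in = 11.6 × 43.5 = 504.6 mm·m/s
Outflow: F_out = 5.14 × 17.5 = 89.95 mm·m/s
Steady-state rate R = (F_in − F_out)/L = (504.6 − 89.95) / 180000 m = 2.304e-03 mm/s.
R = 2.304e-03 × 3600 = 8.29 mm/hr.
Over 14 h: total = 8.29 × 14 = 116.06 ≈ 116 mm.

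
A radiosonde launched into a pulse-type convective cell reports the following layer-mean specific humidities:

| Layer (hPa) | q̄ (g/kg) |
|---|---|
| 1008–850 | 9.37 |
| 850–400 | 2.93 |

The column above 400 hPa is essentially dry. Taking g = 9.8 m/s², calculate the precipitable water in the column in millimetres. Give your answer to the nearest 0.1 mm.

Precipitable water is the column-integrated vapour mass per unit area: PW = (1/g) Σ q̄ Δp, with q in kg/kg and Δp in Pa (1 kg/m² of water = 1 mm).
Layer 1008–850 hPa: Δp = 158 hPa = 15800 Pa, q̄ = 0.00937 kg/kg → 0.00937 × 15800 / 9.8 = 15.11 mm
Layer 850–400 hPa: Δp = 450 hPa = 45000 Pa, q̄ = 0.00293 kg/kg → 0.00293 × 45000 / 9.8 = 13.45 mm
PW = 15.11 + 13.45 = 28.56 ≈ 28.6 mm.

PW ≈ 28.6 mm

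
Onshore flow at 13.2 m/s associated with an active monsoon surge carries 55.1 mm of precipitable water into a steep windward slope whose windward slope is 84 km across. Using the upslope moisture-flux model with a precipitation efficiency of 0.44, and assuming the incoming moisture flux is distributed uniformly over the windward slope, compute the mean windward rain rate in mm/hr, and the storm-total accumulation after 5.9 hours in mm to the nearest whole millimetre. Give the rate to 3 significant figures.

R ≈ 13.7 mm/hr; total ≈ 81 mm

Incoming column moisture flux per unit ridge length: F = V × PW = 13.2 × 55.1 = 727.32 mm·m/s.
Spread over the 84 km slope with efficiency ε = 0.44: R = ε·F/W = 0.44 × 727.32 / 84000 m = 3.810e-03 mm/s.
R = 3.810e-03 × 3600 = 13.7 mm/hr.
Over 5.9 h: total = 13.7 × 5.9 = 80.83 ≈ 81 mm.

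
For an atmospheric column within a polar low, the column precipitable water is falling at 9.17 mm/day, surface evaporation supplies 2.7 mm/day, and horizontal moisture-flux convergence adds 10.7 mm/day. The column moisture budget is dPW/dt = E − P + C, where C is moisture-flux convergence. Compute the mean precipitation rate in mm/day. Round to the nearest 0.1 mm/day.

P ≈ 22.6 mm/day

dPW/dt = -9.17 mm/day.
P = E + C − dPW/dt = 2.7 + (10.7) − (-9.17) = 22.6 mm/day.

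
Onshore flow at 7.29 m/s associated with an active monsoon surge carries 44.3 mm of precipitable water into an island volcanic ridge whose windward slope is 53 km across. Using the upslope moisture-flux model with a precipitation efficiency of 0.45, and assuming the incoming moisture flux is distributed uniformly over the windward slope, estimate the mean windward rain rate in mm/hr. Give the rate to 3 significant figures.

Incoming column moisture flux per unit ridge length: F = V × PW = 7.29 × 44.3 = 322.947 mm·m/s.
Spread over the 53 km slope with efficiency ε = 0.45: R = ε·F/W = 0.45 × 322.947 / 53000 m = 2.742e-03 mm/s.
R = 2.742e-03 × 3600 = 9.87 mm/hr.

R ≈ 9.87 mm/hr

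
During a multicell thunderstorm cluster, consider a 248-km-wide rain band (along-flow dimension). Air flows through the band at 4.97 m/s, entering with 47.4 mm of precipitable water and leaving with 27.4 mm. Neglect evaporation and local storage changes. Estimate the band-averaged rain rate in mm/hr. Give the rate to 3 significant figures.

R ≈ 1.44 mm/hr

Column moisture flux per unit crosswind length is F = V × PW.
Inflow: F_in = 4.97 × 47.4 = 235.578 mm·m/s
Outflow: F_out = 4.97 × 27.4 = 136.178 mm·m/s
Steady-state rate R = (F_in − F_out)/L = (235.578 − 136.178) / 248000 m = 4.008e-04 mm/s.
R = 4.008e-04 × 3600 = 1.44 mm/hr.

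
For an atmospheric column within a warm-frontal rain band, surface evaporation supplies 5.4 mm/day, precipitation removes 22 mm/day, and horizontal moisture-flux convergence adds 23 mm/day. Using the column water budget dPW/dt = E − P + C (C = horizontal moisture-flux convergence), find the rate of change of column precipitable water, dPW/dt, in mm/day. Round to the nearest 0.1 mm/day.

dPW/dt ≈ 6.4 mm/day

dPW/dt = E − P + C = 5.4 − 22 + (23) = 6.4 mm/day.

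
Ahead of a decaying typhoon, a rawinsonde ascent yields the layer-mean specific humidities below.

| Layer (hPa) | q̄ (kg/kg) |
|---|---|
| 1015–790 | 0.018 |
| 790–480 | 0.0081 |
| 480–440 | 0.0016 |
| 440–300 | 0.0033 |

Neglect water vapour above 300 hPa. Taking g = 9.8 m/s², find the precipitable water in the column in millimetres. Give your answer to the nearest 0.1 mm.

PW ≈ 72.3 mm

Precipitable water is the column-integrated vapour mass per unit area: PW = (1/g) Σ q̄ Δp, with q in kg/kg and Δp in Pa (1 kg/m² of water = 1 mm).
Layer 1015–790 hPa: Δp = 225 hPa = 22500 Pa, q̄ = 0.018 kg/kg → 0.018 × 22500 / 9.8 = 41.33 mm
Layer 790–480 hPa: Δp = 310 hPa = 31000 Pa, q̄ = 0.0081 kg/kg → 0.0081 × 31000 / 9.8 = 25.62 mm
Layer 480–440 hPa: Δp = 40 hPa = 4000 Pa, q̄ = 0.0016 kg/kg → 0.0016 × 4000 / 9.8 = 0.65 mm
Layer 440–300 hPa: Δp = 140 hPa = 14000 Pa, q̄ = 0.0033 kg/kg → 0.0033 × 14000 / 9.8 = 4.71 mm
PW = 41.33 + 25.62 + 0.65 + 4.71 = 72.31 ≈ 72.3 mm.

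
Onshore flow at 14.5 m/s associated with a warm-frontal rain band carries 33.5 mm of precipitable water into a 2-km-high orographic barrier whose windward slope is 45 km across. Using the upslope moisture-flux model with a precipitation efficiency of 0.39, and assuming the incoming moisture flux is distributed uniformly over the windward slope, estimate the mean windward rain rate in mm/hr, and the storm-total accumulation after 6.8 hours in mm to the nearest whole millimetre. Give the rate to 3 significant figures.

Incoming column moisture flux per unit ridge length: F = V × PW = 14.5 × 33.5 = 485.75 mm·m/s.
Spread over the 45 km slope with efficiency ε = 0.39: R = ε·F/W = 0.39 × 485.75 / 45000 m = 4.210e-03 mm/s.
R = 4.210e-03 × 3600 = 15.2 mm/hr.
Over 6.8 h: total = 15.2 × 6.8 = 103.36 ≈ 103 mm.

R ≈ 15.2 mm/hr; total ≈ 103 mm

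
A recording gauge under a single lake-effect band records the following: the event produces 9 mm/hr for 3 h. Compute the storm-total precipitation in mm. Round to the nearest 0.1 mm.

total ≈ 27.0 mm

Total = Σ Rᵢ Δtᵢ = 9 × 3
      = 27 = 27.0 mm.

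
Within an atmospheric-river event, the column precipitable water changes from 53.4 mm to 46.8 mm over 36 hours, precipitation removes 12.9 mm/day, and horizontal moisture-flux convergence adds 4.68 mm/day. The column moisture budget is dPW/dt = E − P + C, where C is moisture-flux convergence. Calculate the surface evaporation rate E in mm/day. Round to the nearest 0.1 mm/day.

dPW/dt = (46.8 − 53.4) mm / (36/24 day) = -4.400 mm/day.
E = dPW/dt + P − C = (-4.400) + 12.9 − (4.68) = 3.8 mm/day.

E ≈ 3.8 mm/day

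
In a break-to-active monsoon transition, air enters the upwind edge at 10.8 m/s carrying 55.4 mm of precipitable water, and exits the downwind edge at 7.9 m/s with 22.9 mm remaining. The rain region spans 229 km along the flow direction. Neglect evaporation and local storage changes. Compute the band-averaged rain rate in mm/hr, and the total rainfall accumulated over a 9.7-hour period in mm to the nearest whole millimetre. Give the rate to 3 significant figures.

R ≈ 6.56 mm/hr; total ≈ 64 mm

Column moisture flux per unit crosswind length is F = V × PW.
Inflow: F_in = 10.8 × 55.4 = 598.32 mm·m/s
Outflow: F_out = 7.9 × 22.9 = 180.91 mm·m/s
Steady-state rate R = (F_in − F_out)/L = (598.32 − 180.91) / 229000 m = 1.823e-03 mm/s.
R = 1.823e-03 × 3600 = 6.56 mm/hr.
Over 9.7 h: total = 6.56 × 9.7 = 63.632 ≈ 64 mm.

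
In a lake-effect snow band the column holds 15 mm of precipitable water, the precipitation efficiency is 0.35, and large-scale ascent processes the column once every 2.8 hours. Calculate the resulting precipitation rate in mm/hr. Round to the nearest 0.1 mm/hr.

Each overturning extracts ε × PW = 0.35 × 15 = 5.25 mm.
Rate = ε·PW / τ = 5.25 / 2.8 h = 1.9 mm/hr.

R ≈ 1.9 mm/hr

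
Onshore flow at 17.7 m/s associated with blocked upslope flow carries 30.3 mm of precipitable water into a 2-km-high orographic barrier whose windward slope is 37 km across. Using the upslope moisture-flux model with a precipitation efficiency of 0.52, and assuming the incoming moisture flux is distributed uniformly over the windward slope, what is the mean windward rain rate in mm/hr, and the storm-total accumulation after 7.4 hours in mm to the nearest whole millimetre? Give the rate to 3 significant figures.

R ≈ 27.1 mm/hr; total ≈ 201 mm

Incoming column moisture flux per unit ridge length: F = V × PW = 17.7 × 30.3 = 536.31 mm·m/s.
Spread over the 37 km slope with efficiency ε = 0.52: R = ε·F/W = 0.52 × 536.31 / 37000 m = 7.537e-03 mm/s.
R = 7.537e-03 × 3600 = 27.1 mm/hr.
Over 7.4 h: total = 27.1 × 7.4 = 200.54 ≈ 201 mm.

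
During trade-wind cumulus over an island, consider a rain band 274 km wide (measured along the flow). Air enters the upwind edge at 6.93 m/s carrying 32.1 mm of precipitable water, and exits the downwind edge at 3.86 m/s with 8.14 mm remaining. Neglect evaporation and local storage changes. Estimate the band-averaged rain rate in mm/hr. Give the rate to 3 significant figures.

R ≈ 2.51 mm/hr

Column moisture flux per unit crosswind length is F = V × PW.
Inflow: F_in = 6.93 × 32.1 = 222.453 mm·m/s
Outflow: F_out = 3.86 × 8.14 = 31.4204 mm·m/s
Steady-state rate R = (F_in − F_out)/L = (222.453 − 31.4204) / 274000 m = 6.972e-04 mm/s.
R = 6.972e-04 × 3600 = 2.51 mm/hr.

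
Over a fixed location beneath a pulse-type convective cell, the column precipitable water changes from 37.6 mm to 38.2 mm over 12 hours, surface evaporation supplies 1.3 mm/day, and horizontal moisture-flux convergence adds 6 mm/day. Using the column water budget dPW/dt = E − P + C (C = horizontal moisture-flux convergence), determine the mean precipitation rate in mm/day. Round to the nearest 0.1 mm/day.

P ≈ 6.1 mm/day

dPW/dt = (38.2 − 37.6) mm / (12/24 day) = +1.200 mm/day.
P = E + C − dPW/dt = 1.3 + (6) − (+1.200) = 6.1 mm/day.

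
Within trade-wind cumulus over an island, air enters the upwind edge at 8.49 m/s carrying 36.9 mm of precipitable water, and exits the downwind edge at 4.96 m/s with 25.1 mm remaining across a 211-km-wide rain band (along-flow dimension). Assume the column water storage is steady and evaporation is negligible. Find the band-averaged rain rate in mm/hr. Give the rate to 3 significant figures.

Column moisture flux per unit crosswind length is F = V × PW.
Inflow: F_in = 8.49 × 36.9 = 313.281 mm·m/s
Outflow: F_out = 4.96 × 25.1 = 124.496 mm·m/s
Steady-state rate R = (F_in − F_out)/L = (313.281 − 124.496) / 211000 m = 8.947e-04 mm/s.
R = 8.947e-04 × 3600 = 3.22 mm/hr.

R ≈ 3.22 mm/hr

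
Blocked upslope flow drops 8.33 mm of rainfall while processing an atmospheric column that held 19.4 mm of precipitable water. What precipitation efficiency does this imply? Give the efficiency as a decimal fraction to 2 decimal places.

ε = rainfall / PW = 8.33 / 19.4 = 0.43.

ε ≈ 0.43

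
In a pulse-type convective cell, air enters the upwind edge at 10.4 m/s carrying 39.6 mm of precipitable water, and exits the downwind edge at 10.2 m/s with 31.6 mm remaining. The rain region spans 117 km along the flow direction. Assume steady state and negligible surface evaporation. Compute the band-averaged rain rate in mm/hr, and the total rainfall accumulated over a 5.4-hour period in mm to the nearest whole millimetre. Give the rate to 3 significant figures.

R ≈ 2.75 mm/hr; total ≈ 15 mm

Column moisture flux per unit crosswind length is F = V × PW.
Inflow: F_in = 10.4 × 39.6 = 411.84 mm·m/s
Outflow: F_out = 10.2 × 31.6 = 322.32 mm·m/s
Steady-state rate R = (F_in − F_out)/L = (411.84 − 322.32) / 117000 m = 7.651e-04 mm/s.
R = 7.651e-04 × 3600 = 2.75 mm/hr.
Over 5.4 h: total = 2.75 × 5.4 = 14.85 ≈ 15 mm.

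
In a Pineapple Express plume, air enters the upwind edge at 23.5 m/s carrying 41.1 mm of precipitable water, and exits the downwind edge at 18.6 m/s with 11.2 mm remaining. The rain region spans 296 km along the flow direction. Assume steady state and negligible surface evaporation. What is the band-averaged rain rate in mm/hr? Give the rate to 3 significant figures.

R ≈ 9.21 mm/hr

Column moisture flux per unit crosswind length is F = V × PW.
Inflow: F_in = 23.5 × 41.1 = 965.85 mm·m/s
Outflow: F_out = 18.6 × 11.2 = 208.32 mm·m/s
Steady-state rate R = (F_in − F_out)/L = (965.85 − 208.32) / 296000 m = 2.559e-03 mm/s.
R = 2.559e-03 × 3600 = 9.21 mm/hr.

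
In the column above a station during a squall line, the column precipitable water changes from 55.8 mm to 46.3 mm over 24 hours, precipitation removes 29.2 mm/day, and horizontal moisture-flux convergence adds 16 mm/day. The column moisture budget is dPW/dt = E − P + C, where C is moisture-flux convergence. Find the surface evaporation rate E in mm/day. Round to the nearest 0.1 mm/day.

E ≈ 3.7 mm/day

dPW/dt = (46.3 − 55.8) mm / (24/24 day) = -9.500 mm/day.
E = dPW/dt + P − C = (-9.500) + 29.2 − (16) = 3.7 mm/day.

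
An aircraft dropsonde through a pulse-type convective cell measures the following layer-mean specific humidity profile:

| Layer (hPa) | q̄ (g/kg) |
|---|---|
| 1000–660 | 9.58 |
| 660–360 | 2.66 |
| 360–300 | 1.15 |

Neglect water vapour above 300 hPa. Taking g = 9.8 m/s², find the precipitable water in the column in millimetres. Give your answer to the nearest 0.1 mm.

PW ≈ 42.1 mm

Precipitable water is the column-integrated vapour mass per unit area: PW = (1/g) Σ q̄ Δp, with q in kg/kg and Δp in Pa (1 kg/m² of water = 1 mm).
Layer 1000–660 hPa: Δp = 340 hPa = 34000 Pa, q̄ = 0.00958 kg/kg → 0.00958 × 34000 / 9.8 = 33.24 mm
Layer 660–360 hPa: Δp = 300 hPa = 30000 Pa, q̄ = 0.00266 kg/kg → 0.00266 × 30000 / 9.8 = 8.14 mm
Layer 360–300 hPa: Δp = 60 hPa = 6000 Pa, q̄ = 0.00115 kg/kg → 0.00115 × 6000 / 9.8 = 0.70 mm
PW = 33.24 + 8.14 + 0.70 = 42.08 ≈ 42.1 mm.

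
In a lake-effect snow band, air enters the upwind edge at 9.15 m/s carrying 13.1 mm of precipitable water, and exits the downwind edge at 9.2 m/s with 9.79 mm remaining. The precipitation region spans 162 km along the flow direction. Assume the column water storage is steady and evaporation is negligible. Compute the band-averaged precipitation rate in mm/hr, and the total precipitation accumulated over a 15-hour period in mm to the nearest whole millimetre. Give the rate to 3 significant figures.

R ≈ 0.662 mm/hr; total ≈ 10 mm

Column moisture flux per unit crosswind length is F = V × PW.
Inflow: F_in = 9.15 × 13.1 = 119.865 mm·m/s
Outflow: F_out = 9.2 × 9.79 = 90.068 mm·m/s
Steady-state rate R = (F_in − F_out)/L = (119.865 − 90.068) / 162000 m = 1.839e-04 mm/s.
R = 1.839e-04 × 3600 = 0.662 mm/hr.
Over 15 h: total = 0.662 × 15 = 9.93 ≈ 10 mm.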